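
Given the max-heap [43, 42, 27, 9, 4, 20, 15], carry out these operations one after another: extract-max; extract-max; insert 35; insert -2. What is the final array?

[35, 15, 27, 9, 4, 20, -2]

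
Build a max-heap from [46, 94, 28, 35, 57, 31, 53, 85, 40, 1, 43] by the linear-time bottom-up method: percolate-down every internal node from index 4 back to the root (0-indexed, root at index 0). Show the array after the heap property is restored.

sift down from index 4: already satisfies heap property
sift down from index 3:
  35 vs larger child 85 at index 7, swap → [46, 94, 28, 85, 57, 31, 53, 35, 40, 1, 43]
sift down from index 2:
  28 vs larger child 53 at index 6, swap → [46, 94, 53, 85, 57, 31, 28, 35, 40, 1, 43]
sift down from index 1: already satisfies heap property
sift down from index 0:
  46 vs larger child 94 at index 1, swap → [94, 46, 53, 85, 57, 31, 28, 35, 40, 1, 43]
  46 vs larger child 85 at index 3, swap → [94, 85, 53, 46, 57, 31, 28, 35, 40, 1, 43]

[94, 85, 53, 46, 57, 31, 28, 35, 40, 1, 43]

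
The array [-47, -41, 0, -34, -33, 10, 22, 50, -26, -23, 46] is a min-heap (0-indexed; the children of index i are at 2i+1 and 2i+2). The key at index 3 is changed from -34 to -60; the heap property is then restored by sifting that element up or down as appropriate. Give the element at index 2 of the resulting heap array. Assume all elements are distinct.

0

set index 3 from -34 to -60 → [-47, -41, 0, -60, -33, 10, 22, 50, -26, -23, 46]
-60 < parent -41 at index 1, swap → [-47, -60, 0, -41, -33, 10, 22, 50, -26, -23, 46]
-60 < parent -47 at index 0, swap → [-60, -47, 0, -41, -33, 10, 22, 50, -26, -23, 46]
resulting array: [-60, -47, 0, -41, -33, 10, 22, 50, -26, -23, 46]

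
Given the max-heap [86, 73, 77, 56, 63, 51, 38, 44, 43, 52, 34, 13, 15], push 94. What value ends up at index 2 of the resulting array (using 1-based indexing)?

append 94 at index 14 → [86, 73, 77, 56, 63, 51, 38, 44, 43, 52, 34, 13, 15, 94]
94 > parent 38 at index 7, swap → [86, 73, 77, 56, 63, 51, 94, 44, 43, 52, 34, 13, 15, 38]
94 > parent 77 at index 3, swap → [86, 73, 94, 56, 63, 51, 77, 44, 43, 52, 34, 13, 15, 38]
94 > parent 86 at index 1, swap → [94, 73, 86, 56, 63, 51, 77, 44, 43, 52, 34, 13, 15, 38]
resulting array: [94, 73, 86, 56, 63, 51, 77, 44, 43, 52, 34, 13, 15, 38]

73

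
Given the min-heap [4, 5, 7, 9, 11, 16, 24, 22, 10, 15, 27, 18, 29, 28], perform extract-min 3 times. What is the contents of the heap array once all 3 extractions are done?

[9, 10, 16, 22, 11, 18, 24, 29, 28, 15, 27]

extract-min #1 returns 4:
  remove root 4; move last element 28 to root → [28, 5, 7, 9, 11, 16, 24, 22, 10, 15, 27, 18, 29]
  28 vs smaller child 5 at index 1, swap → [5, 28, 7, 9, 11, 16, 24, 22, 10, 15, 27, 18, 29]
  28 vs smaller child 9 at index 3, swap → [5, 9, 7, 28, 11, 16, 24, 22, 10, 15, 27, 18, 29]
  28 vs smaller child 10 at index 8, swap → [5, 9, 7, 10, 11, 16, 24, 22, 28, 15, 27, 18, 29]
extract-min #2 returns 5:
  remove root 5; move last element 29 to root → [29, 9, 7, 10, 11, 16, 24, 22, 28, 15, 27, 18]
  29 vs smaller child 7 at index 2, swap → [7, 9, 29, 10, 11, 16, 24, 22, 28, 15, 27, 18]
  29 vs smaller child 16 at index 5, swap → [7, 9, 16, 10, 11, 29, 24, 22, 28, 15, 27, 18]
  29 vs only child 18 at index 11, swap → [7, 9, 16, 10, 11, 18, 24, 22, 28, 15, 27, 29]
extract-min #3 returns 7:
  remove root 7; move last element 29 to root → [29, 9, 16, 10, 11, 18, 24, 22, 28, 15, 27]
  29 vs smaller child 9 at index 1, swap → [9, 29, 16, 10, 11, 18, 24, 22, 28, 15, 27]
  29 vs smaller child 10 at index 3, swap → [9, 10, 16, 29, 11, 18, 24, 22, 28, 15, 27]
  29 vs smaller child 22 at index 7, swap → [9, 10, 16, 22, 11, 18, 24, 29, 28, 15, 27]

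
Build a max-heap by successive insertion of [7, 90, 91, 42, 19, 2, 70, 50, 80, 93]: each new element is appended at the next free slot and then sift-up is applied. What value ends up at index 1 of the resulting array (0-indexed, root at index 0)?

91

Insert 7:
  append 7 at index 0 → [7] (no swap needed)
Insert 90:
  append 90 at index 1 → [7, 90]
  90 > parent 7 at index 0, swap → [90, 7]
Insert 91:
  append 91 at index 2 → [90, 7, 91]
  91 > parent 90 at index 0, swap → [91, 7, 90]
Insert 42:
  append 42 at index 3 → [91, 7, 90, 42]
  42 > parent 7 at index 1, swap → [91, 42, 90, 7]
Insert 19:
  append 19 at index 4 → [91, 42, 90, 7, 19] (no swap needed)
Insert 2:
  append 2 at index 5 → [91, 42, 90, 7, 19, 2] (no swap needed)
Insert 70:
  append 70 at index 6 → [91, 42, 90, 7, 19, 2, 70] (no swap needed)
Insert 50:
  append 50 at index 7 → [91, 42, 90, 7, 19, 2, 70, 50]
  50 > parent 7 at index 3, swap → [91, 42, 90, 50, 19, 2, 70, 7]
  50 > parent 42 at index 1, swap → [91, 50, 90, 42, 19, 2, 70, 7]
Insert 80:
  append 80 at index 8 → [91, 50, 90, 42, 19, 2, 70, 7, 80]
  80 > parent 42 at index 3, swap → [91, 50, 90, 80, 19, 2, 70, 7, 42]
  80 > parent 50 at index 1, swap → [91, 80, 90, 50, 19, 2, 70, 7, 42]
Insert 93:
  append 93 at index 9 → [91, 80, 90, 50, 19, 2, 70, 7, 42, 93]
  93 > parent 19 at index 4, swap → [91, 80, 90, 50, 93, 2, 70, 7, 42, 19]
  93 > parent 80 at index 1, swap → [91, 93, 90, 50, 80, 2, 70, 7, 42, 19]
  93 > parent 91 at index 0, swap → [93, 91, 90, 50, 80, 2, 70, 7, 42, 19]
resulting array: [93, 91, 90, 50, 80, 2, 70, 7, 42, 19]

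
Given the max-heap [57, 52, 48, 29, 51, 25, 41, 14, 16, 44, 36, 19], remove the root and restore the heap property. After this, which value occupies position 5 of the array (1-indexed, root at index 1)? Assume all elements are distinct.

44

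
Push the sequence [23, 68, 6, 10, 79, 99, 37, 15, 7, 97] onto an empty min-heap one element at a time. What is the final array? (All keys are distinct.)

[6, 7, 23, 10, 79, 99, 37, 68, 15, 97]

Insert 23:
  append 23 at index 0 → [23] (no swap needed)
Insert 68:
  append 68 at index 1 → [23, 68] (no swap needed)
Insert 6:
  append 6 at index 2 → [23, 68, 6]
  6 < parent 23 at index 0, swap → [6, 68, 23]
Insert 10:
  append 10 at index 3 → [6, 68, 23, 10]
  10 < parent 68 at index 1, swap → [6, 10, 23, 68]
Insert 79:
  append 79 at index 4 → [6, 10, 23, 68, 79] (no swap needed)
Insert 99:
  append 99 at index 5 → [6, 10, 23, 68, 79, 99] (no swap needed)
Insert 37:
  append 37 at index 6 → [6, 10, 23, 68, 79, 99, 37] (no swap needed)
Insert 15:
  append 15 at index 7 → [6, 10, 23, 68, 79, 99, 37, 15]
  15 < parent 68 at index 3, swap → [6, 10, 23, 15, 79, 99, 37, 68]
Insert 7:
  append 7 at index 8 → [6, 10, 23, 15, 79, 99, 37, 68, 7]
  7 < parent 15 at index 3, swap → [6, 10, 23, 7, 79, 99, 37, 68, 15]
  7 < parent 10 at index 1, swap → [6, 7, 23, 10, 79, 99, 37, 68, 15]
Insert 97:
  append 97 at index 9 → [6, 7, 23, 10, 79, 99, 37, 68, 15, 97] (no swap needed)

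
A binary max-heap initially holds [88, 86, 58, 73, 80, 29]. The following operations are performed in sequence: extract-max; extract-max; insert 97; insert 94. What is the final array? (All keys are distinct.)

[97, 80, 94, 29, 73, 58]

extract-max → returns 88:
  remove root 88; move last element 29 to root → [29, 86, 58, 73, 80]
  29 vs larger child 86 at index 1, swap → [86, 29, 58, 73, 80]
  29 vs larger child 80 at index 4, swap → [86, 80, 58, 73, 29]
extract-max → returns 86:
  remove root 86; move last element 29 to root → [29, 80, 58, 73]
  29 vs larger child 80 at index 1, swap → [80, 29, 58, 73]
  29 vs only child 73 at index 3, swap → [80, 73, 58, 29]
insert 97:
  append 97 at index 4 → [80, 73, 58, 29, 97]
  97 > parent 73 at index 1, swap → [80, 97, 58, 29, 73]
  97 > parent 80 at index 0, swap → [97, 80, 58, 29, 73]
insert 94:
  append 94 at index 5 → [97, 80, 58, 29, 73, 94]
  94 > parent 58 at index 2, swap → [97, 80, 94, 29, 73, 58]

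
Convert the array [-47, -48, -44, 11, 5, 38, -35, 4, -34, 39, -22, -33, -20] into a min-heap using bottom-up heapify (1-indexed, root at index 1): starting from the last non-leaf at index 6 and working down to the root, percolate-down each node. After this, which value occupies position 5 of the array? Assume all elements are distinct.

-22

sift down from index 6:
  38 vs smaller child -33 at index 12, swap → [-47, -48, -44, 11, 5, -33, -35, 4, -34, 39, -22, 38, -20]
sift down from index 5:
  5 vs smaller child -22 at index 11, swap → [-47, -48, -44, 11, -22, -33, -35, 4, -34, 39, 5, 38, -20]
sift down from index 4:
  11 vs smaller child -34 at index 9, swap → [-47, -48, -44, -34, -22, -33, -35, 4, 11, 39, 5, 38, -20]
sift down from index 3: already satisfies heap property
sift down from index 2: already satisfies heap property
sift down from index 1:
  -47 vs smaller child -48 at index 2, swap → [-48, -47, -44, -34, -22, -33, -35, 4, 11, 39, 5, 38, -20]
resulting array: [-48, -47, -44, -34, -22, -33, -35, 4, 11, 39, 5, 38, -20]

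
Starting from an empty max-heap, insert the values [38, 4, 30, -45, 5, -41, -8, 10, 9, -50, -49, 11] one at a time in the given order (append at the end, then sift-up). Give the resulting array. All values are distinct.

[38, 10, 30, 9, 4, 11, -8, -45, 5, -50, -49, -41]

Insert 38:
  append 38 at index 0 → [38] (no swap needed)
Insert 4:
  append 4 at index 1 → [38, 4] (no swap needed)
Insert 30:
  append 30 at index 2 → [38, 4, 30] (no swap needed)
Insert -45:
  append -45 at index 3 → [38, 4, 30, -45] (no swap needed)
Insert 5:
  append 5 at index 4 → [38, 4, 30, -45, 5]
  5 > parent 4 at index 1, swap → [38, 5, 30, -45, 4]
Insert -41:
  append -41 at index 5 → [38, 5, 30, -45, 4, -41] (no swap needed)
Insert -8:
  append -8 at index 6 → [38, 5, 30, -45, 4, -41, -8] (no swap needed)
Insert 10:
  append 10 at index 7 → [38, 5, 30, -45, 4, -41, -8, 10]
  10 > parent -45 at index 3, swap → [38, 5, 30, 10, 4, -41, -8, -45]
  10 > parent 5 at index 1, swap → [38, 10, 30, 5, 4, -41, -8, -45]
Insert 9:
  append 9 at index 8 → [38, 10, 30, 5, 4, -41, -8, -45, 9]
  9 > parent 5 at index 3, swap → [38, 10, 30, 9, 4, -41, -8, -45, 5]
Insert -50:
  append -50 at index 9 → [38, 10, 30, 9, 4, -41, -8, -45, 5, -50] (no swap needed)
Insert -49:
  append -49 at index 10 → [38, 10, 30, 9, 4, -41, -8, -45, 5, -50, -49] (no swap needed)
Insert 11:
  append 11 at index 11 → [38, 10, 30, 9, 4, -41, -8, -45, 5, -50, -49, 11]
  11 > parent -41 at index 5, swap → [38, 10, 30, 9, 4, 11, -8, -45, 5, -50, -49, -41]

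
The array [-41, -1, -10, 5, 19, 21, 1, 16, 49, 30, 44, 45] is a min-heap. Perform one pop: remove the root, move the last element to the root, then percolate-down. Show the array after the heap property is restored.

remove root -41; move last element 45 to root → [45, -1, -10, 5, 19, 21, 1, 16, 49, 30, 44]
45 vs smaller child -10 at index 2, swap → [-10, -1, 45, 5, 19, 21, 1, 16, 49, 30, 44]
45 vs smaller child 1 at index 6, swap → [-10, -1, 1, 5, 19, 21, 45, 16, 49, 30, 44]

[-10, -1, 1, 5, 19, 21, 45, 16, 49, 30, 44]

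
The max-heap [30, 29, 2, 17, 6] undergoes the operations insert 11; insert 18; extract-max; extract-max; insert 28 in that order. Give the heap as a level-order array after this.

insert 11:
  append 11 at index 5 → [30, 29, 2, 17, 6, 11]
  11 > parent 2 at index 2, swap → [30, 29, 11, 17, 6, 2]
insert 18:
  append 18 at index 6 → [30, 29, 11, 17, 6, 2, 18]
  18 > parent 11 at index 2, swap → [30, 29, 18, 17, 6, 2, 11]
extract-max → returns 30:
  remove root 30; move last element 11 to root → [11, 29, 18, 17, 6, 2]
  11 vs larger child 29 at index 1, swap → [29, 11, 18, 17, 6, 2]
  11 vs larger child 17 at index 3, swap → [29, 17, 18, 11, 6, 2]
extract-max → returns 29:
  remove root 29; move last element 2 to root → [2, 17, 18, 11, 6]
  2 vs larger child 18 at index 2, swap → [18, 17, 2, 11, 6]
insert 28:
  append 28 at index 5 → [18, 17, 2, 11, 6, 28]
  28 > parent 2 at index 2, swap → [18, 17, 28, 11, 6, 2]
  28 > parent 18 at index 0, swap → [28, 17, 18, 11, 6, 2]

[28, 17, 18, 11, 6, 2]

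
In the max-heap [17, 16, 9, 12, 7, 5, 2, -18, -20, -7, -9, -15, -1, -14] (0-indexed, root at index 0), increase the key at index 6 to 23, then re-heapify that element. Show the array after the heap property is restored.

set index 6 from 2 to 23 → [17, 16, 9, 12, 7, 5, 23, -18, -20, -7, -9, -15, -1, -14]
23 > parent 9 at index 2, swap → [17, 16, 23, 12, 7, 5, 9, -18, -20, -7, -9, -15, -1, -14]
23 > parent 17 at index 0, swap → [23, 16, 17, 12, 7, 5, 9, -18, -20, -7, -9, -15, -1, -14]

[23, 16, 17, 12, 7, 5, 9, -18, -20, -7, -9, -15, -1, -14]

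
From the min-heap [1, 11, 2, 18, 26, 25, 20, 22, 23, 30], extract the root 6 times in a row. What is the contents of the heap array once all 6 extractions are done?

[23, 26, 25, 30]

extract-min #1 returns 1:
  remove root 1; move last element 30 to root → [30, 11, 2, 18, 26, 25, 20, 22, 23]
  30 vs smaller child 2 at index 2, swap → [2, 11, 30, 18, 26, 25, 20, 22, 23]
  30 vs smaller child 20 at index 6, swap → [2, 11, 20, 18, 26, 25, 30, 22, 23]
extract-min #2 returns 2:
  remove root 2; move last element 23 to root → [23, 11, 20, 18, 26, 25, 30, 22]
  23 vs smaller child 11 at index 1, swap → [11, 23, 20, 18, 26, 25, 30, 22]
  23 vs smaller child 18 at index 3, swap → [11, 18, 20, 23, 26, 25, 30, 22]
  23 vs only child 22 at index 7, swap → [11, 18, 20, 22, 26, 25, 30, 23]
extract-min #3 returns 11:
  remove root 11; move last element 23 to root → [23, 18, 20, 22, 26, 25, 30]
  23 vs smaller child 18 at index 1, swap → [18, 23, 20, 22, 26, 25, 30]
  23 vs smaller child 22 at index 3, swap → [18, 22, 20, 23, 26, 25, 30]
extract-min #4 returns 18:
  remove root 18; move last element 30 to root → [30, 22, 20, 23, 26, 25]
  30 vs smaller child 20 at index 2, swap → [20, 22, 30, 23, 26, 25]
  30 vs only child 25 at index 5, swap → [20, 22, 25, 23, 26, 30]
extract-min #5 returns 20:
  remove root 20; move last element 30 to root → [30, 22, 25, 23, 26]
  30 vs smaller child 22 at index 1, swap → [22, 30, 25, 23, 26]
  30 vs smaller child 23 at index 3, swap → [22, 23, 25, 30, 26]
extract-min #6 returns 22:
  remove root 22; move last element 26 to root → [26, 23, 25, 30]
  26 vs smaller child 23 at index 1, swap → [23, 26, 25, 30]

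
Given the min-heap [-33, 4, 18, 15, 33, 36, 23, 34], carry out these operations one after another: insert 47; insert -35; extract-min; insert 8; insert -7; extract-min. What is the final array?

insert 47:
  append 47 at index 8 → [-33, 4, 18, 15, 33, 36, 23, 34, 47] (no swap needed)
insert -35:
  append -35 at index 9 → [-33, 4, 18, 15, 33, 36, 23, 34, 47, -35]
  -35 < parent 33 at index 4, swap → [-33, 4, 18, 15, -35, 36, 23, 34, 47, 33]
  -35 < parent 4 at index 1, swap → [-33, -35, 18, 15, 4, 36, 23, 34, 47, 33]
  -35 < parent -33 at index 0, swap → [-35, -33, 18, 15, 4, 36, 23, 34, 47, 33]
extract-min → returns -35:
  remove root -35; move last element 33 to root → [33, -33, 18, 15, 4, 36, 23, 34, 47]
  33 vs smaller child -33 at index 1, swap → [-33, 33, 18, 15, 4, 36, 23, 34, 47]
  33 vs smaller child 4 at index 4, swap → [-33, 4, 18, 15, 33, 36, 23, 34, 47]
insert 8:
  append 8 at index 9 → [-33, 4, 18, 15, 33, 36, 23, 34, 47, 8]
  8 < parent 33 at index 4, swap → [-33, 4, 18, 15, 8, 36, 23, 34, 47, 33]
insert -7:
  append -7 at index 10 → [-33, 4, 18, 15, 8, 36, 23, 34, 47, 33, -7]
  -7 < parent 8 at index 4, swap → [-33, 4, 18, 15, -7, 36, 23, 34, 47, 33, 8]
  -7 < parent 4 at index 1, swap → [-33, -7, 18, 15, 4, 36, 23, 34, 47, 33, 8]
extract-min → returns -33:
  remove root -33; move last element 8 to root → [8, -7, 18, 15, 4, 36, 23, 34, 47, 33]
  8 vs smaller child -7 at index 1, swap → [-7, 8, 18, 15, 4, 36, 23, 34, 47, 33]
  8 vs smaller child 4 at index 4, swap → [-7, 4, 18, 15, 8, 36, 23, 34, 47, 33]

[-7, 4, 18, 15, 8, 36, 23, 34, 47, 33]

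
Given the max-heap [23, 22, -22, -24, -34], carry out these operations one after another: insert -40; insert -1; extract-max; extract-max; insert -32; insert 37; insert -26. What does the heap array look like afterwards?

[37, -22, -1, -24, -34, -40, -32, -26]

insert -40:
  append -40 at index 5 → [23, 22, -22, -24, -34, -40] (no swap needed)
insert -1:
  append -1 at index 6 → [23, 22, -22, -24, -34, -40, -1]
  -1 > parent -22 at index 2, swap → [23, 22, -1, -24, -34, -40, -22]
extract-max → returns 23:
  remove root 23; move last element -22 to root → [-22, 22, -1, -24, -34, -40]
  -22 vs larger child 22 at index 1, swap → [22, -22, -1, -24, -34, -40]
extract-max → returns 22:
  remove root 22; move last element -40 to root → [-40, -22, -1, -24, -34]
  -40 vs larger child -1 at index 2, swap → [-1, -22, -40, -24, -34]
insert -32:
  append -32 at index 5 → [-1, -22, -40, -24, -34, -32]
  -32 > parent -40 at index 2, swap → [-1, -22, -32, -24, -34, -40]
insert 37:
  append 37 at index 6 → [-1, -22, -32, -24, -34, -40, 37]
  37 > parent -32 at index 2, swap → [-1, -22, 37, -24, -34, -40, -32]
  37 > parent -1 at index 0, swap → [37, -22, -1, -24, -34, -40, -32]
insert -26:
  append -26 at index 7 → [37, -22, -1, -24, -34, -40, -32, -26] (no swap needed)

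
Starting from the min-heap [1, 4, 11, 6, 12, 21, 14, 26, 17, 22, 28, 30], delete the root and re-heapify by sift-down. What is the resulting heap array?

[4, 6, 11, 17, 12, 21, 14, 26, 30, 22, 28]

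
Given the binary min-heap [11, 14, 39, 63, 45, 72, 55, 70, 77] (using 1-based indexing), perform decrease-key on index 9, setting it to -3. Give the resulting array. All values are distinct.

set index 9 from 77 to -3 → [11, 14, 39, 63, 45, 72, 55, 70, -3]
-3 < parent 63 at index 4, swap → [11, 14, 39, -3, 45, 72, 55, 70, 63]
-3 < parent 14 at index 2, swap → [11, -3, 39, 14, 45, 72, 55, 70, 63]
-3 < parent 11 at index 1, swap → [-3, 11, 39, 14, 45, 72, 55, 70, 63]

[-3, 11, 39, 14, 45, 72, 55, 70, 63]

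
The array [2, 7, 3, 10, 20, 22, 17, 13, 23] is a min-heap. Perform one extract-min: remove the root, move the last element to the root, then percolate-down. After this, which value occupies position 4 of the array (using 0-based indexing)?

20

remove root 2; move last element 23 to root → [23, 7, 3, 10, 20, 22, 17, 13]
23 vs smaller child 3 at index 2, swap → [3, 7, 23, 10, 20, 22, 17, 13]
23 vs smaller child 17 at index 6, swap → [3, 7, 17, 10, 20, 22, 23, 13]
resulting array: [3, 7, 17, 10, 20, 22, 23, 13]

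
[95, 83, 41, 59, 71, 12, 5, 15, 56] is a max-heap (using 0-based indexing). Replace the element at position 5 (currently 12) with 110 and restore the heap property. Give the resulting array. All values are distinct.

[110, 83, 95, 59, 71, 41, 5, 15, 56]

set index 5 from 12 to 110 → [95, 83, 41, 59, 71, 110, 5, 15, 56]
110 > parent 41 at index 2, swap → [95, 83, 110, 59, 71, 41, 5, 15, 56]
110 > parent 95 at index 0, swap → [110, 83, 95, 59, 71, 41, 5, 15, 56]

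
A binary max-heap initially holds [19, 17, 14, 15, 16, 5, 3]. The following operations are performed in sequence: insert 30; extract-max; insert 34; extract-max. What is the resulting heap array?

[19, 17, 14, 15, 16, 5, 3]

insert 30:
  append 30 at index 7 → [19, 17, 14, 15, 16, 5, 3, 30]
  30 > parent 15 at index 3, swap → [19, 17, 14, 30, 16, 5, 3, 15]
  30 > parent 17 at index 1, swap → [19, 30, 14, 17, 16, 5, 3, 15]
  30 > parent 19 at index 0, swap → [30, 19, 14, 17, 16, 5, 3, 15]
extract-max → returns 30:
  remove root 30; move last element 15 to root → [15, 19, 14, 17, 16, 5, 3]
  15 vs larger child 19 at index 1, swap → [19, 15, 14, 17, 16, 5, 3]
  15 vs larger child 17 at index 3, swap → [19, 17, 14, 15, 16, 5, 3]
insert 34:
  append 34 at index 7 → [19, 17, 14, 15, 16, 5, 3, 34]
  34 > parent 15 at index 3, swap → [19, 17, 14, 34, 16, 5, 3, 15]
  34 > parent 17 at index 1, swap → [19, 34, 14, 17, 16, 5, 3, 15]
  34 > parent 19 at index 0, swap → [34, 19, 14, 17, 16, 5, 3, 15]
extract-max → returns 34:
  remove root 34; move last element 15 to root → [15, 19, 14, 17, 16, 5, 3]
  15 vs larger child 19 at index 1, swap → [19, 15, 14, 17, 16, 5, 3]
  15 vs larger child 17 at index 3, swap → [19, 17, 14, 15, 16, 5, 3]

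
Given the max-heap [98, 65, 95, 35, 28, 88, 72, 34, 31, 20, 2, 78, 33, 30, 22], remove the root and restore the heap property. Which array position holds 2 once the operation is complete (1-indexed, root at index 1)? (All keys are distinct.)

11

remove root 98; move last element 22 to root → [22, 65, 95, 35, 28, 88, 72, 34, 31, 20, 2, 78, 33, 30]
22 vs larger child 95 at index 3, swap → [95, 65, 22, 35, 28, 88, 72, 34, 31, 20, 2, 78, 33, 30]
22 vs larger child 88 at index 6, swap → [95, 65, 88, 35, 28, 22, 72, 34, 31, 20, 2, 78, 33, 30]
22 vs larger child 78 at index 12, swap → [95, 65, 88, 35, 28, 78, 72, 34, 31, 20, 2, 22, 33, 30]
resulting array: [95, 65, 88, 35, 28, 78, 72, 34, 31, 20, 2, 22, 33, 30]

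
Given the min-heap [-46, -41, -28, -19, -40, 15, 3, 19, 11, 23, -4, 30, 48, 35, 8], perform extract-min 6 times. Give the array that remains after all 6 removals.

extract-min #1 returns -46:
  remove root -46; move last element 8 to root → [8, -41, -28, -19, -40, 15, 3, 19, 11, 23, -4, 30, 48, 35]
  8 vs smaller child -41 at index 1, swap → [-41, 8, -28, -19, -40, 15, 3, 19, 11, 23, -4, 30, 48, 35]
  8 vs smaller child -40 at index 4, swap → [-41, -40, -28, -19, 8, 15, 3, 19, 11, 23, -4, 30, 48, 35]
  8 vs smaller child -4 at index 10, swap → [-41, -40, -28, -19, -4, 15, 3, 19, 11, 23, 8, 30, 48, 35]
extract-min #2 returns -41:
  remove root -41; move last element 35 to root → [35, -40, -28, -19, -4, 15, 3, 19, 11, 23, 8, 30, 48]
  35 vs smaller child -40 at index 1, swap → [-40, 35, -28, -19, -4, 15, 3, 19, 11, 23, 8, 30, 48]
  35 vs smaller child -19 at index 3, swap → [-40, -19, -28, 35, -4, 15, 3, 19, 11, 23, 8, 30, 48]
  35 vs smaller child 11 at index 8, swap → [-40, -19, -28, 11, -4, 15, 3, 19, 35, 23, 8, 30, 48]
extract-min #3 returns -40:
  remove root -40; move last element 48 to root → [48, -19, -28, 11, -4, 15, 3, 19, 35, 23, 8, 30]
  48 vs smaller child -28 at index 2, swap → [-28, -19, 48, 11, -4, 15, 3, 19, 35, 23, 8, 30]
  48 vs smaller child 3 at index 6, swap → [-28, -19, 3, 11, -4, 15, 48, 19, 35, 23, 8, 30]
extract-min #4 returns -28:
  remove root -28; move last element 30 to root → [30, -19, 3, 11, -4, 15, 48, 19, 35, 23, 8]
  30 vs smaller child -19 at index 1, swap → [-19, 30, 3, 11, -4, 15, 48, 19, 35, 23, 8]
  30 vs smaller child -4 at index 4, swap → [-19, -4, 3, 11, 30, 15, 48, 19, 35, 23, 8]
  30 vs smaller child 8 at index 10, swap → [-19, -4, 3, 11, 8, 15, 48, 19, 35, 23, 30]
extract-min #5 returns -19:
  remove root -19; move last element 30 to root → [30, -4, 3, 11, 8, 15, 48, 19, 35, 23]
  30 vs smaller child -4 at index 1, swap → [-4, 30, 3, 11, 8, 15, 48, 19, 35, 23]
  30 vs smaller child 8 at index 4, swap → [-4, 8, 3, 11, 30, 15, 48, 19, 35, 23]
  30 vs only child 23 at index 9, swap → [-4, 8, 3, 11, 23, 15, 48, 19, 35, 30]
extract-min #6 returns -4:
  remove root -4; move last element 30 to root → [30, 8, 3, 11, 23, 15, 48, 19, 35]
  30 vs smaller child 3 at index 2, swap → [3, 8, 30, 11, 23, 15, 48, 19, 35]
  30 vs smaller child 15 at index 5, swap → [3, 8, 15, 11, 23, 30, 48, 19, 35]

[3, 8, 15, 11, 23, 30, 48, 19, 35]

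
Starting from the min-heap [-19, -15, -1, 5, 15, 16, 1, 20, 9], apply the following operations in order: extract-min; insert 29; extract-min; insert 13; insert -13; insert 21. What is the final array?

extract-min → returns -19:
  remove root -19; move last element 9 to root → [9, -15, -1, 5, 15, 16, 1, 20]
  9 vs smaller child -15 at index 1, swap → [-15, 9, -1, 5, 15, 16, 1, 20]
  9 vs smaller child 5 at index 3, swap → [-15, 5, -1, 9, 15, 16, 1, 20]
insert 29:
  append 29 at index 8 → [-15, 5, -1, 9, 15, 16, 1, 20, 29] (no swap needed)
extract-min → returns -15:
  remove root -15; move last element 29 to root → [29, 5, -1, 9, 15, 16, 1, 20]
  29 vs smaller child -1 at index 2, swap → [-1, 5, 29, 9, 15, 16, 1, 20]
  29 vs smaller child 1 at index 6, swap → [-1, 5, 1, 9, 15, 16, 29, 20]
insert 13:
  append 13 at index 8 → [-1, 5, 1, 9, 15, 16, 29, 20, 13] (no swap needed)
insert -13:
  append -13 at index 9 → [-1, 5, 1, 9, 15, 16, 29, 20, 13, -13]
  -13 < parent 15 at index 4, swap → [-1, 5, 1, 9, -13, 16, 29, 20, 13, 15]
  -13 < parent 5 at index 1, swap → [-1, -13, 1, 9, 5, 16, 29, 20, 13, 15]
  -13 < parent -1 at index 0, swap → [-13, -1, 1, 9, 5, 16, 29, 20, 13, 15]
insert 21:
  append 21 at index 10 → [-13, -1, 1, 9, 5, 16, 29, 20, 13, 15, 21] (no swap needed)

[-13, -1, 1, 9, 5, 16, 29, 20, 13, 15, 21]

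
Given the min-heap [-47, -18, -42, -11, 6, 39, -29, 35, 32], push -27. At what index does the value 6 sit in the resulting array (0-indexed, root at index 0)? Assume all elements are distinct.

append -27 at index 9 → [-47, -18, -42, -11, 6, 39, -29, 35, 32, -27]
-27 < parent 6 at index 4, swap → [-47, -18, -42, -11, -27, 39, -29, 35, 32, 6]
-27 < parent -18 at index 1, swap → [-47, -27, -42, -11, -18, 39, -29, 35, 32, 6]
resulting array: [-47, -27, -42, -11, -18, 39, -29, 35, 32, 6]

9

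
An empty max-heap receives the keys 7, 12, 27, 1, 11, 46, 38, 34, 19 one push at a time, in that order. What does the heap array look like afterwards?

Insert 7:
  append 7 at index 0 → [7] (no swap needed)
Insert 12:
  append 12 at index 1 → [7, 12]
  12 > parent 7 at index 0, swap → [12, 7]
Insert 27:
  append 27 at index 2 → [12, 7, 27]
  27 > parent 12 at index 0, swap → [27, 7, 12]
Insert 1:
  append 1 at index 3 → [27, 7, 12, 1] (no swap needed)
Insert 11:
  append 11 at index 4 → [27, 7, 12, 1, 11]
  11 > parent 7 at index 1, swap → [27, 11, 12, 1, 7]
Insert 46:
  append 46 at index 5 → [27, 11, 12, 1, 7, 46]
  46 > parent 12 at index 2, swap → [27, 11, 46, 1, 7, 12]
  46 > parent 27 at index 0, swap → [46, 11, 27, 1, 7, 12]
Insert 38:
  append 38 at index 6 → [46, 11, 27, 1, 7, 12, 38]
  38 > parent 27 at index 2, swap → [46, 11, 38, 1, 7, 12, 27]
Insert 34:
  append 34 at index 7 → [46, 11, 38, 1, 7, 12, 27, 34]
  34 > parent 1 at index 3, swap → [46, 11, 38, 34, 7, 12, 27, 1]
  34 > parent 11 at index 1, swap → [46, 34, 38, 11, 7, 12, 27, 1]
Insert 19:
  append 19 at index 8 → [46, 34, 38, 11, 7, 12, 27, 1, 19]
  19 > parent 11 at index 3, swap → [46, 34, 38, 19, 7, 12, 27, 1, 11]

[46, 34, 38, 19, 7, 12, 27, 1, 11]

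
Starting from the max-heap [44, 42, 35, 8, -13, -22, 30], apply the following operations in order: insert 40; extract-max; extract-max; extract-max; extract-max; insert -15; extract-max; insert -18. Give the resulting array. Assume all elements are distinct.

[8, -13, -22, -15, -18]

insert 40:
  append 40 at index 7 → [44, 42, 35, 8, -13, -22, 30, 40]
  40 > parent 8 at index 3, swap → [44, 42, 35, 40, -13, -22, 30, 8]
extract-max → returns 44:
  remove root 44; move last element 8 to root → [8, 42, 35, 40, -13, -22, 30]
  8 vs larger child 42 at index 1, swap → [42, 8, 35, 40, -13, -22, 30]
  8 vs larger child 40 at index 3, swap → [42, 40, 35, 8, -13, -22, 30]
extract-max → returns 42:
  remove root 42; move last element 30 to root → [30, 40, 35, 8, -13, -22]
  30 vs larger child 40 at index 1, swap → [40, 30, 35, 8, -13, -22]
extract-max → returns 40:
  remove root 40; move last element -22 to root → [-22, 30, 35, 8, -13]
  -22 vs larger child 35 at index 2, swap → [35, 30, -22, 8, -13]
extract-max → returns 35:
  remove root 35; move last element -13 to root → [-13, 30, -22, 8]
  -13 vs larger child 30 at index 1, swap → [30, -13, -22, 8]
  -13 vs only child 8 at index 3, swap → [30, 8, -22, -13]
insert -15:
  append -15 at index 4 → [30, 8, -22, -13, -15] (no swap needed)
extract-max → returns 30:
  remove root 30; move last element -15 to root → [-15, 8, -22, -13]
  -15 vs larger child 8 at index 1, swap → [8, -15, -22, -13]
  -15 vs only child -13 at index 3, swap → [8, -13, -22, -15]
insert -18:
  append -18 at index 4 → [8, -13, -22, -15, -18] (no swap needed)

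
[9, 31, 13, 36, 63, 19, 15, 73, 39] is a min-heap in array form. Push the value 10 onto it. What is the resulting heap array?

[9, 10, 13, 36, 31, 19, 15, 73, 39, 63]

append 10 at index 9 → [9, 31, 13, 36, 63, 19, 15, 73, 39, 10]
10 < parent 63 at index 4, swap → [9, 31, 13, 36, 10, 19, 15, 73, 39, 63]
10 < parent 31 at index 1, swap → [9, 10, 13, 36, 31, 19, 15, 73, 39, 63]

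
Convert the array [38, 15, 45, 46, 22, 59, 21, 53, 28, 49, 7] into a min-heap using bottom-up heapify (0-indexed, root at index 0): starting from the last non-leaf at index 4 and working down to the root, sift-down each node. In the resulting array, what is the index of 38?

10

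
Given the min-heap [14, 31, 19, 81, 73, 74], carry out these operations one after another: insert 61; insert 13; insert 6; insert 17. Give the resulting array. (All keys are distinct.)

insert 61:
  append 61 at index 6 → [14, 31, 19, 81, 73, 74, 61] (no swap needed)
insert 13:
  append 13 at index 7 → [14, 31, 19, 81, 73, 74, 61, 13]
  13 < parent 81 at index 3, swap → [14, 31, 19, 13, 73, 74, 61, 81]
  13 < parent 31 at index 1, swap → [14, 13, 19, 31, 73, 74, 61, 81]
  13 < parent 14 at index 0, swap → [13, 14, 19, 31, 73, 74, 61, 81]
insert 6:
  append 6 at index 8 → [13, 14, 19, 31, 73, 74, 61, 81, 6]
  6 < parent 31 at index 3, swap → [13, 14, 19, 6, 73, 74, 61, 81, 31]
  6 < parent 14 at index 1, swap → [13, 6, 19, 14, 73, 74, 61, 81, 31]
  6 < parent 13 at index 0, swap → [6, 13, 19, 14, 73, 74, 61, 81, 31]
insert 17:
  append 17 at index 9 → [6, 13, 19, 14, 73, 74, 61, 81, 31, 17]
  17 < parent 73 at index 4, swap → [6, 13, 19, 14, 17, 74, 61, 81, 31, 73]

[6, 13, 19, 14, 17, 74, 61, 81, 31, 73]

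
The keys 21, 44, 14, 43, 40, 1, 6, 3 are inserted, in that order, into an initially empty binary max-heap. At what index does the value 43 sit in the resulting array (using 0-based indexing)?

Insert 21:
  append 21 at index 0 → [21] (no swap needed)
Insert 44:
  append 44 at index 1 → [21, 44]
  44 > parent 21 at index 0, swap → [44, 21]
Insert 14:
  append 14 at index 2 → [44, 21, 14] (no swap needed)
Insert 43:
  append 43 at index 3 → [44, 21, 14, 43]
  43 > parent 21 at index 1, swap → [44, 43, 14, 21]
Insert 40:
  append 40 at index 4 → [44, 43, 14, 21, 40] (no swap needed)
Insert 1:
  append 1 at index 5 → [44, 43, 14, 21, 40, 1] (no swap needed)
Insert 6:
  append 6 at index 6 → [44, 43, 14, 21, 40, 1, 6] (no swap needed)
Insert 3:
  append 3 at index 7 → [44, 43, 14, 21, 40, 1, 6, 3] (no swap needed)
resulting array: [44, 43, 14, 21, 40, 1, 6, 3]

1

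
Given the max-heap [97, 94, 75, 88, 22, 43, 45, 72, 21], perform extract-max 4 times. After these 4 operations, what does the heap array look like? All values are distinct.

[72, 43, 45, 21, 22]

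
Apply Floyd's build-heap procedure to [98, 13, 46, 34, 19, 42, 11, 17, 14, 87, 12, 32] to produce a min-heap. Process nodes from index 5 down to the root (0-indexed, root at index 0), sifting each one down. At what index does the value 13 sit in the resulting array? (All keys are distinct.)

sift down from index 5:
  42 vs only child 32 at index 11, swap → [98, 13, 46, 34, 19, 32, 11, 17, 14, 87, 12, 42]
sift down from index 4:
  19 vs smaller child 12 at index 10, swap → [98, 13, 46, 34, 12, 32, 11, 17, 14, 87, 19, 42]
sift down from index 3:
  34 vs smaller child 14 at index 8, swap → [98, 13, 46, 14, 12, 32, 11, 17, 34, 87, 19, 42]
sift down from index 2:
  46 vs smaller child 11 at index 6, swap → [98, 13, 11, 14, 12, 32, 46, 17, 34, 87, 19, 42]
sift down from index 1:
  13 vs smaller child 12 at index 4, swap → [98, 12, 11, 14, 13, 32, 46, 17, 34, 87, 19, 42]
sift down from index 0:
  98 vs smaller child 11 at index 2, swap → [11, 12, 98, 14, 13, 32, 46, 17, 34, 87, 19, 42]
  98 vs smaller child 32 at index 5, swap → [11, 12, 32, 14, 13, 98, 46, 17, 34, 87, 19, 42]
  98 vs only child 42 at index 11, swap → [11, 12, 32, 14, 13, 42, 46, 17, 34, 87, 19, 98]
resulting array: [11, 12, 32, 14, 13, 42, 46, 17, 34, 87, 19, 98]

4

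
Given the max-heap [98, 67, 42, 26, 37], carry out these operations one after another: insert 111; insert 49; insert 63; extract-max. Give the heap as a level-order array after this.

insert 111:
  append 111 at index 5 → [98, 67, 42, 26, 37, 111]
  111 > parent 42 at index 2, swap → [98, 67, 111, 26, 37, 42]
  111 > parent 98 at index 0, swap → [111, 67, 98, 26, 37, 42]
insert 49:
  append 49 at index 6 → [111, 67, 98, 26, 37, 42, 49] (no swap needed)
insert 63:
  append 63 at index 7 → [111, 67, 98, 26, 37, 42, 49, 63]
  63 > parent 26 at index 3, swap → [111, 67, 98, 63, 37, 42, 49, 26]
extract-max → returns 111:
  remove root 111; move last element 26 to root → [26, 67, 98, 63, 37, 42, 49]
  26 vs larger child 98 at index 2, swap → [98, 67, 26, 63, 37, 42, 49]
  26 vs larger child 49 at index 6, swap → [98, 67, 49, 63, 37, 42, 26]

[98, 67, 49, 63, 37, 42, 26]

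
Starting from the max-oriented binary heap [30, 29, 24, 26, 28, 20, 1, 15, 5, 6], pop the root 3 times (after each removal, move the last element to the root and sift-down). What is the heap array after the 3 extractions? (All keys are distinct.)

[26, 15, 24, 5, 6, 20, 1]

extract-max #1 returns 30:
  remove root 30; move last element 6 to root → [6, 29, 24, 26, 28, 20, 1, 15, 5]
  6 vs larger child 29 at index 1, swap → [29, 6, 24, 26, 28, 20, 1, 15, 5]
  6 vs larger child 28 at index 4, swap → [29, 28, 24, 26, 6, 20, 1, 15, 5]
extract-max #2 returns 29:
  remove root 29; move last element 5 to root → [5, 28, 24, 26, 6, 20, 1, 15]
  5 vs larger child 28 at index 1, swap → [28, 5, 24, 26, 6, 20, 1, 15]
  5 vs larger child 26 at index 3, swap → [28, 26, 24, 5, 6, 20, 1, 15]
  5 vs only child 15 at index 7, swap → [28, 26, 24, 15, 6, 20, 1, 5]
extract-max #3 returns 28:
  remove root 28; move last element 5 to root → [5, 26, 24, 15, 6, 20, 1]
  5 vs larger child 26 at index 1, swap → [26, 5, 24, 15, 6, 20, 1]
  5 vs larger child 15 at index 3, swap → [26, 15, 24, 5, 6, 20, 1]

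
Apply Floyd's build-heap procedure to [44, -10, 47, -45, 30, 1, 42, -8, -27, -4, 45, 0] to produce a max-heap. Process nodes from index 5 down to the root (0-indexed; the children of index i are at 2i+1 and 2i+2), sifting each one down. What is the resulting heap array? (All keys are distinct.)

[47, 45, 44, -8, 30, 1, 42, -45, -27, -4, -10, 0]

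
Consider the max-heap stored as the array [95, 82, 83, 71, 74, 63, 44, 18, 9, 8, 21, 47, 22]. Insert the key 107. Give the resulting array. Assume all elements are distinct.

append 107 at index 13 → [95, 82, 83, 71, 74, 63, 44, 18, 9, 8, 21, 47, 22, 107]
107 > parent 44 at index 6, swap → [95, 82, 83, 71, 74, 63, 107, 18, 9, 8, 21, 47, 22, 44]
107 > parent 83 at index 2, swap → [95, 82, 107, 71, 74, 63, 83, 18, 9, 8, 21, 47, 22, 44]
107 > parent 95 at index 0, swap → [107, 82, 95, 71, 74, 63, 83, 18, 9, 8, 21, 47, 22, 44]

[107, 82, 95, 71, 74, 63, 83, 18, 9, 8, 21, 47, 22, 44]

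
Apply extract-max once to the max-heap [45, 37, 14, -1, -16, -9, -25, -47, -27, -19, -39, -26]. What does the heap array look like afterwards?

[37, -1, 14, -26, -16, -9, -25, -47, -27, -19, -39]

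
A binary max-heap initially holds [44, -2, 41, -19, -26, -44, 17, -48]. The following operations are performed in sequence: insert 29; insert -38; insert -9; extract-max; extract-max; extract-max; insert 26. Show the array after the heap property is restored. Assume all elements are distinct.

[26, 17, -26, -2, -9, -44, -38, -48, -19]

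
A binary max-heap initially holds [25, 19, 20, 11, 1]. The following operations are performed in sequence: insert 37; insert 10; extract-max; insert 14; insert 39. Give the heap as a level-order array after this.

[39, 25, 20, 19, 1, 10, 14, 11]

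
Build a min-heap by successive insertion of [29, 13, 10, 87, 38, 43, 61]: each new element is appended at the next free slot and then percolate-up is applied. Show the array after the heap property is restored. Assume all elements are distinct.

Insert 29:
  append 29 at index 0 → [29] (no swap needed)
Insert 13:
  append 13 at index 1 → [29, 13]
  13 < parent 29 at index 0, swap → [13, 29]
Insert 10:
  append 10 at index 2 → [13, 29, 10]
  10 < parent 13 at index 0, swap → [10, 29, 13]
Insert 87:
  append 87 at index 3 → [10, 29, 13, 87] (no swap needed)
Insert 38:
  append 38 at index 4 → [10, 29, 13, 87, 38] (no swap needed)
Insert 43:
  append 43 at index 5 → [10, 29, 13, 87, 38, 43] (no swap needed)
Insert 61:
  append 61 at index 6 → [10, 29, 13, 87, 38, 43, 61] (no swap needed)

[10, 29, 13, 87, 38, 43, 61]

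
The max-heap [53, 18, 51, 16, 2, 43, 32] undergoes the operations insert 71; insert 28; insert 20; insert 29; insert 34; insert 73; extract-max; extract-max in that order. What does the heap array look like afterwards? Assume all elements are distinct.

insert 71:
  append 71 at index 7 → [53, 18, 51, 16, 2, 43, 32, 71]
  71 > parent 16 at index 3, swap → [53, 18, 51, 71, 2, 43, 32, 16]
  71 > parent 18 at index 1, swap → [53, 71, 51, 18, 2, 43, 32, 16]
  71 > parent 53 at index 0, swap → [71, 53, 51, 18, 2, 43, 32, 16]
insert 28:
  append 28 at index 8 → [71, 53, 51, 18, 2, 43, 32, 16, 28]
  28 > parent 18 at index 3, swap → [71, 53, 51, 28, 2, 43, 32, 16, 18]
insert 20:
  append 20 at index 9 → [71, 53, 51, 28, 2, 43, 32, 16, 18, 20]
  20 > parent 2 at index 4, swap → [71, 53, 51, 28, 20, 43, 32, 16, 18, 2]
insert 29:
  append 29 at index 10 → [71, 53, 51, 28, 20, 43, 32, 16, 18, 2, 29]
  29 > parent 20 at index 4, swap → [71, 53, 51, 28, 29, 43, 32, 16, 18, 2, 20]
insert 34:
  append 34 at index 11 → [71, 53, 51, 28, 29, 43, 32, 16, 18, 2, 20, 34] (no swap needed)
insert 73:
  append 73 at index 12 → [71, 53, 51, 28, 29, 43, 32, 16, 18, 2, 20, 34, 73]
  73 > parent 43 at index 5, swap → [71, 53, 51, 28, 29, 73, 32, 16, 18, 2, 20, 34, 43]
  73 > parent 51 at index 2, swap → [71, 53, 73, 28, 29, 51, 32, 16, 18, 2, 20, 34, 43]
  73 > parent 71 at index 0, swap → [73, 53, 71, 28, 29, 51, 32, 16, 18, 2, 20, 34, 43]
extract-max → returns 73:
  remove root 73; move last element 43 to root → [43, 53, 71, 28, 29, 51, 32, 16, 18, 2, 20, 34]
  43 vs larger child 71 at index 2, swap → [71, 53, 43, 28, 29, 51, 32, 16, 18, 2, 20, 34]
  43 vs larger child 51 at index 5, swap → [71, 53, 51, 28, 29, 43, 32, 16, 18, 2, 20, 34]
extract-max → returns 71:
  remove root 71; move last element 34 to root → [34, 53, 51, 28, 29, 43, 32, 16, 18, 2, 20]
  34 vs larger child 53 at index 1, swap → [53, 34, 51, 28, 29, 43, 32, 16, 18, 2, 20]

[53, 34, 51, 28, 29, 43, 32, 16, 18, 2, 20]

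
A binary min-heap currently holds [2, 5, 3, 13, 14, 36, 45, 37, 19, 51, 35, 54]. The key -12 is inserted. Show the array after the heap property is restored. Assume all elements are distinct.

append -12 at index 12 → [2, 5, 3, 13, 14, 36, 45, 37, 19, 51, 35, 54, -12]
-12 < parent 36 at index 5, swap → [2, 5, 3, 13, 14, -12, 45, 37, 19, 51, 35, 54, 36]
-12 < parent 3 at index 2, swap → [2, 5, -12, 13, 14, 3, 45, 37, 19, 51, 35, 54, 36]
-12 < parent 2 at index 0, swap → [-12, 5, 2, 13, 14, 3, 45, 37, 19, 51, 35, 54, 36]

[-12, 5, 2, 13, 14, 3, 45, 37, 19, 51, 35, 54, 36]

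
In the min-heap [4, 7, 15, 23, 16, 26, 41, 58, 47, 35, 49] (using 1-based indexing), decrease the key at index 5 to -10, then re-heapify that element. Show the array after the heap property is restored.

[-10, 4, 15, 23, 7, 26, 41, 58, 47, 35, 49]

set index 5 from 16 to -10 → [4, 7, 15, 23, -10, 26, 41, 58, 47, 35, 49]
-10 < parent 7 at index 2, swap → [4, -10, 15, 23, 7, 26, 41, 58, 47, 35, 49]
-10 < parent 4 at index 1, swap → [-10, 4, 15, 23, 7, 26, 41, 58, 47, 35, 49]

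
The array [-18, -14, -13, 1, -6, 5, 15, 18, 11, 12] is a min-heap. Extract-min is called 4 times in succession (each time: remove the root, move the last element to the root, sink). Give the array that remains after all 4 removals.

[1, 12, 5, 18, 15, 11]

extract-min #1 returns -18:
  remove root -18; move last element 12 to root → [12, -14, -13, 1, -6, 5, 15, 18, 11]
  12 vs smaller child -14 at index 1, swap → [-14, 12, -13, 1, -6, 5, 15, 18, 11]
  12 vs smaller child -6 at index 4, swap → [-14, -6, -13, 1, 12, 5, 15, 18, 11]
extract-min #2 returns -14:
  remove root -14; move last element 11 to root → [11, -6, -13, 1, 12, 5, 15, 18]
  11 vs smaller child -13 at index 2, swap → [-13, -6, 11, 1, 12, 5, 15, 18]
  11 vs smaller child 5 at index 5, swap → [-13, -6, 5, 1, 12, 11, 15, 18]
extract-min #3 returns -13:
  remove root -13; move last element 18 to root → [18, -6, 5, 1, 12, 11, 15]
  18 vs smaller child -6 at index 1, swap → [-6, 18, 5, 1, 12, 11, 15]
  18 vs smaller child 1 at index 3, swap → [-6, 1, 5, 18, 12, 11, 15]
extract-min #4 returns -6:
  remove root -6; move last element 15 to root → [15, 1, 5, 18, 12, 11]
  15 vs smaller child 1 at index 1, swap → [1, 15, 5, 18, 12, 11]
  15 vs smaller child 12 at index 4, swap → [1, 12, 5, 18, 15, 11]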